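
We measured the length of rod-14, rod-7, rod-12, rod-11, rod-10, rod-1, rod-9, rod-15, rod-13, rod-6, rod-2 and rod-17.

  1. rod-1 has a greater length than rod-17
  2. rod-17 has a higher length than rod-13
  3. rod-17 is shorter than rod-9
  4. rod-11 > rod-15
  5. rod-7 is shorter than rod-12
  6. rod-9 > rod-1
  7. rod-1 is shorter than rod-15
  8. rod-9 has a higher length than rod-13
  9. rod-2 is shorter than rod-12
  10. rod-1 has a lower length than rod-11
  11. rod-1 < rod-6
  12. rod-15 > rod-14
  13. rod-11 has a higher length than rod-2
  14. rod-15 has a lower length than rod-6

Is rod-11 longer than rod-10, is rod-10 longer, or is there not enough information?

undetermined

Following every chain through rod-10: nothing is chained to rod-10.
rod-11 is not reached, and no chain runs the other way from rod-11 to rod-10.
So the given relations leave the order of rod-10 and rod-11 undetermined.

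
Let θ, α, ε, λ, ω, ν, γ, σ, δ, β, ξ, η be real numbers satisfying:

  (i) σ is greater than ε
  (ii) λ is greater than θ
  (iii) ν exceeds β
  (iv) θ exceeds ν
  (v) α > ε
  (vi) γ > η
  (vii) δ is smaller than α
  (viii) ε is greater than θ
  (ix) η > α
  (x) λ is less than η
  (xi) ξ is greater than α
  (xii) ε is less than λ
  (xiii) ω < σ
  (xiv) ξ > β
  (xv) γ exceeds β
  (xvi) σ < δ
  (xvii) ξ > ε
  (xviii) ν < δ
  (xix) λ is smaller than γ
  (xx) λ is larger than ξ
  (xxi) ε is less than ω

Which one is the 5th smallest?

ω

Chaining the given pairs: β < ν < θ < ε < ω < σ < δ < α < ξ < λ < η < γ.
The 5th smallest is ω.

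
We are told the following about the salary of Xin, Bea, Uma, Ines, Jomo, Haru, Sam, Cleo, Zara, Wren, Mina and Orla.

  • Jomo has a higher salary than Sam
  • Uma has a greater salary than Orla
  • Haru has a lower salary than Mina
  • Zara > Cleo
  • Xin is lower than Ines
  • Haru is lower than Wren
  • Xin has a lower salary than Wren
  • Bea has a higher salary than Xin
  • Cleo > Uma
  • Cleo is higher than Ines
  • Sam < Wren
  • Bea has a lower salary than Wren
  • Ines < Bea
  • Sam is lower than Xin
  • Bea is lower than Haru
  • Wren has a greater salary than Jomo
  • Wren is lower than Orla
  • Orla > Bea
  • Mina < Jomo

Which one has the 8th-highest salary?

Piecing the relations together gives one ordering: Sam < Xin < Ines < Bea < Haru < Mina < Jomo < Wren < Orla < Uma < Cleo < Zara.
The 8th largest is Haru.

Haru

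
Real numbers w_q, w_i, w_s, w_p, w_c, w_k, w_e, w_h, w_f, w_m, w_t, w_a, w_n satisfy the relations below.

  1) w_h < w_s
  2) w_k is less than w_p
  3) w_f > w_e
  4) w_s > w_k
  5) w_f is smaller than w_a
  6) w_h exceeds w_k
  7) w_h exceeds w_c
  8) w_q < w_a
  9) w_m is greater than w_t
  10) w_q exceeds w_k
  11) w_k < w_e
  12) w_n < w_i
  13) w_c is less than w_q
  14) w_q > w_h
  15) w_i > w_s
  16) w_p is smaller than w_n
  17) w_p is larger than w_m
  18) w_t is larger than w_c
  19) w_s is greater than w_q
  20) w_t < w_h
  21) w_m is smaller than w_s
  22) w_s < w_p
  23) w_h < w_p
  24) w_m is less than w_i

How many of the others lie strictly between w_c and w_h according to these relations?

Chaining upward from w_c reaches: w_t, w_m, w_q, w_s, w_p, w_a, w_n, w_i.
Chaining downward from w_h reaches: w_k, w_t.
Strictly between w_c and w_h are those in both lists: w_t — 1 element.

1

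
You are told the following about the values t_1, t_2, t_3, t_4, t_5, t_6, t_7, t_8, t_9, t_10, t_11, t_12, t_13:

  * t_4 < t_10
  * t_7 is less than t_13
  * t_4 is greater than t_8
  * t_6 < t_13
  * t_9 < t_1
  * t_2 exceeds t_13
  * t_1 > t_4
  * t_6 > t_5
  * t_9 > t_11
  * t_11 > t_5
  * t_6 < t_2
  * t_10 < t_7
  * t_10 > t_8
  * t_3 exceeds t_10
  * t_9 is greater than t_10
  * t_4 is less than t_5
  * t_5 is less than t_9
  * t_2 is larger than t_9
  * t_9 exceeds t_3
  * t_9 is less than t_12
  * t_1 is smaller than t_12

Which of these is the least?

t_8

t_4 is not least since t_8 < t_4; t_5 is not least since t_4 < t_5; t_10 is not least since t_4 < t_10; t_11 is not least since t_5 < t_11; t_6 is not least since t_5 < t_6; t_7 is not least since t_10 < t_7; t_13 is not least since t_6 < t_13; t_3 is not least since t_10 < t_3; t_9 is not least since t_11 < t_9; t_2 is not least since t_6 < t_2; t_1 is not least since t_9 < t_1; t_12 is not least since t_9 < t_12.
Only t_8 has nothing below it, so t_8 is the least.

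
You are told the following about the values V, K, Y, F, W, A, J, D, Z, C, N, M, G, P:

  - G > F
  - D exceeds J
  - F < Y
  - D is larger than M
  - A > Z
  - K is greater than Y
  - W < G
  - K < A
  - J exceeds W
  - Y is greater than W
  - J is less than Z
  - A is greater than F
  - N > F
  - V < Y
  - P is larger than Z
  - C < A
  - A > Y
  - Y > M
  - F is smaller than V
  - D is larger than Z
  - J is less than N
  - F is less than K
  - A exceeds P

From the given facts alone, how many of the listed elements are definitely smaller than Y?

4

From Y the given relations immediately reach M, W, F, V.
Nothing else is reachable below Y; 4 in all.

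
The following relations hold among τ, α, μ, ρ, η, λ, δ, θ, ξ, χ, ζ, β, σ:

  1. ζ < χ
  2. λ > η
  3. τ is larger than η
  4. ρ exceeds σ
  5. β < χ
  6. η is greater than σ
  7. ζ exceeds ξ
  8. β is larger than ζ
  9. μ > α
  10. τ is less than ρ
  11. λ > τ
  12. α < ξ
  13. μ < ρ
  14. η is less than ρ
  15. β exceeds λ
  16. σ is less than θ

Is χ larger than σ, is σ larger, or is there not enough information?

χ

σ < η and η < τ give σ < τ.
Then τ < λ extends the chain to λ.
Then λ < β extends the chain to β.
With β < χ: σ < η < τ < λ < β < χ.
So χ is larger.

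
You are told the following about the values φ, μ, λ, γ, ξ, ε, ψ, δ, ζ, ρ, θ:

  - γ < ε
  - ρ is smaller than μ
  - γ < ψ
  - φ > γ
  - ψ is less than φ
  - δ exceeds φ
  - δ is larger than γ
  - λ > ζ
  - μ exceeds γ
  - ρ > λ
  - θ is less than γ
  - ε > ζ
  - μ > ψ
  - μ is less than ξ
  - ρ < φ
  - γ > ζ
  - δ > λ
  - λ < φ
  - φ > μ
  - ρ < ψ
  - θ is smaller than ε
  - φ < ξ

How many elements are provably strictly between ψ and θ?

Chaining upward from θ reaches: γ, μ, φ, ε, δ, ξ.
Chaining downward from ψ reaches: ζ, γ, λ, ρ.
Strictly between θ and ψ are those in both lists: γ — 1 element.

1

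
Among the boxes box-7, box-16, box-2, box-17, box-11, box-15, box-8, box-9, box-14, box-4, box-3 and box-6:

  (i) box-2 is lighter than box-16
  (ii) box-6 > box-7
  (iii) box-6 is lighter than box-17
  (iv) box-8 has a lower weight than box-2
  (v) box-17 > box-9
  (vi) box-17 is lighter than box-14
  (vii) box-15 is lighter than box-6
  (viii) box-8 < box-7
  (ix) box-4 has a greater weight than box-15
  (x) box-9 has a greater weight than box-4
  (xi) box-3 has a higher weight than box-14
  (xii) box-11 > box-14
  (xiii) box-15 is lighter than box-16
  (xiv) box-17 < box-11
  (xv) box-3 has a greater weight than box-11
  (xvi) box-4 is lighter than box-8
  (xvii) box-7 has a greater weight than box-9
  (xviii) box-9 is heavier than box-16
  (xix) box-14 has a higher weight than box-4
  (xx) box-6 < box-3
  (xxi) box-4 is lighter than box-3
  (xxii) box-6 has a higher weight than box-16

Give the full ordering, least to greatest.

Each adjacent pair is fixed by a given relation: box-15 < box-4; box-4 < box-8; box-8 < box-2; box-2 < box-16; box-16 < box-9; box-9 < box-7; box-7 < box-6; box-6 < box-17; box-17 < box-14; box-14 < box-11; box-11 < box-3. Chaining them end to end gives the full order.

box-15 < box-4 < box-8 < box-2 < box-16 < box-9 < box-7 < box-6 < box-17 < box-14 < box-11 < box-3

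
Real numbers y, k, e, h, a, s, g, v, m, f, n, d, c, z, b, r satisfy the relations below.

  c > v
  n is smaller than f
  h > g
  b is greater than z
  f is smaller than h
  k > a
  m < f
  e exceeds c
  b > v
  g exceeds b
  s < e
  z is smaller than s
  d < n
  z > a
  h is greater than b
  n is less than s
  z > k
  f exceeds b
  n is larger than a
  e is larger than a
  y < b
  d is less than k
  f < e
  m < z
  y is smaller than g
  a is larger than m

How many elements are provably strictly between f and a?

4

The relations place a below f. An element lies strictly between them when it is forced above a and also forced below f.
Above a: {k, z, n, s, b, g, h, e}. Below f: {m, d, k, y, z, v, n, b}.
Intersection: {k, z, n, b} — 4.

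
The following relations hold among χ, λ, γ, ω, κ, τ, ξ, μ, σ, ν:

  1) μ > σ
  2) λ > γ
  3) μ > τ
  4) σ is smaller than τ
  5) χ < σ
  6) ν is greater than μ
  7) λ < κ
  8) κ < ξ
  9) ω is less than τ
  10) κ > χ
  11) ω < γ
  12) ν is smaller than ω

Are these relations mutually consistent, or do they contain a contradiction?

Chaining the given relations yields τ < μ < ν < ω, so τ < ω. But one relation states ω < τ. These cannot both hold.

inconsistent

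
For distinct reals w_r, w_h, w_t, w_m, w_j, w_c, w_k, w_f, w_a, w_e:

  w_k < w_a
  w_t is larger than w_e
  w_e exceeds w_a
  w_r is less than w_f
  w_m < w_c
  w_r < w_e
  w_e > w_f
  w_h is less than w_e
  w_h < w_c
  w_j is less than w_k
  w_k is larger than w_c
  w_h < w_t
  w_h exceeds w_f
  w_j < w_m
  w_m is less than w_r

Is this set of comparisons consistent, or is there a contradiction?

consistent

The single ordering w_j < w_m < w_r < w_f < w_h < w_c < w_k < w_a < w_e < w_t satisfies every listed relation, so no contradiction arises.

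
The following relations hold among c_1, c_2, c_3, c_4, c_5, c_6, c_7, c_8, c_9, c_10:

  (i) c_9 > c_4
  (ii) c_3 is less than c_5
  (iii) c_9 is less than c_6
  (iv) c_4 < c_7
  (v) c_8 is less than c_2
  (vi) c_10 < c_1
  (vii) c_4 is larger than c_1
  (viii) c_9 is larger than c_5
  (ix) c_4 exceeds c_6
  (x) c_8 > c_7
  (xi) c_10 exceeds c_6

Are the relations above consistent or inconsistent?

We have c_4 < c_9 stated directly, yet also c_9 < c_6 < c_10 < c_1 < c_4 by chaining the others — so c_9 < c_4. Contradiction.

inconsistent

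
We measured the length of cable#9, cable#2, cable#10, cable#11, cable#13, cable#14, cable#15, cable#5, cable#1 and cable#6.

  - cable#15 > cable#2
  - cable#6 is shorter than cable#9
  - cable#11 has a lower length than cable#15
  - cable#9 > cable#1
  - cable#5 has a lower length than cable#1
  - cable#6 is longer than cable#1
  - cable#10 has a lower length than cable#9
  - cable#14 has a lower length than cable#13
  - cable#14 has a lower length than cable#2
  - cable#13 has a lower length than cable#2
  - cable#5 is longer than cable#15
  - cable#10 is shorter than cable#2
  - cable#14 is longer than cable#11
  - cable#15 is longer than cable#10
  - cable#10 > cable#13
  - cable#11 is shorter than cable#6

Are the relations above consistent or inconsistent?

consistent

The single ordering cable#11 < cable#14 < cable#13 < cable#10 < cable#2 < cable#15 < cable#5 < cable#1 < cable#6 < cable#9 satisfies every listed relation, so no contradiction arises.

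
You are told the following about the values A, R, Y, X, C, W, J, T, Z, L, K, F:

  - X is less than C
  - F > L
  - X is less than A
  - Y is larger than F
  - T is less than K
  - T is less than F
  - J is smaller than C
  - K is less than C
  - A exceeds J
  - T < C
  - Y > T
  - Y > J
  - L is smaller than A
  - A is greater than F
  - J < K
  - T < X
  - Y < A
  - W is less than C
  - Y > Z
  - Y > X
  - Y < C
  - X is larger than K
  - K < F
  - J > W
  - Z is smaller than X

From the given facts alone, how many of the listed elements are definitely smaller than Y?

From Y the given relations immediately reach T, Z, J, F, X.
From those, L, W, K — 8 in total.
Nothing else is reachable below Y; 8 in all.

8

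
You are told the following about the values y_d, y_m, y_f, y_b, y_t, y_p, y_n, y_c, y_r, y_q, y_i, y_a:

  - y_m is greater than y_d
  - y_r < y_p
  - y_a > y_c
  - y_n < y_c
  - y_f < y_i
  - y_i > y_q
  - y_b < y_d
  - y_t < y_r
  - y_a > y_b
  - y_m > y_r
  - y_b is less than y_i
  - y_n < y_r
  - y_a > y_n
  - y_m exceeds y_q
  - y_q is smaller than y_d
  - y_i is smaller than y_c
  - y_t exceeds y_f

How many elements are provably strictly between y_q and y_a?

2

The relations place y_q below y_a. An element lies strictly between them when it is forced above y_q and also forced below y_a.
Above y_q: {y_i, y_d, y_c, y_m}. Below y_a: {y_b, y_f, y_n, y_i, y_c}.
Intersection: {y_i, y_c} — 2.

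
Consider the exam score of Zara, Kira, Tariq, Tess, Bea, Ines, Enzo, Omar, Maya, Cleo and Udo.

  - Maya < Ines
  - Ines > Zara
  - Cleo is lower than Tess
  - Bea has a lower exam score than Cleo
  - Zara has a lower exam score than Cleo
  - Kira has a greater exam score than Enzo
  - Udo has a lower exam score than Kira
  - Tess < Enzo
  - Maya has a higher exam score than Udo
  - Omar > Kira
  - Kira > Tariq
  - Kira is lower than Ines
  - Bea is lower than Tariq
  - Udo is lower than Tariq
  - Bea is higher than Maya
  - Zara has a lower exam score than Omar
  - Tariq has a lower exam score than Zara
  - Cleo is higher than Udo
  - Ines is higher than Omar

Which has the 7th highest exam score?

Zara

Chaining the given pairs: Udo < Maya < Bea < Tariq < Zara < Cleo < Tess < Enzo < Kira < Omar < Ines.
Counting 7 from the largest end gives Zara.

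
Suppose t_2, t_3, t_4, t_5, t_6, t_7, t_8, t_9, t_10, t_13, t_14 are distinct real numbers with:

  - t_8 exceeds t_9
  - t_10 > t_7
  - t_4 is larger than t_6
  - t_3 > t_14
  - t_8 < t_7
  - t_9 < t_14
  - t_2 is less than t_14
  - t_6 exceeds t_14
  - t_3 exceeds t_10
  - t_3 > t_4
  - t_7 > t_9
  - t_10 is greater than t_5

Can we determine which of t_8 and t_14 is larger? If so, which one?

Following every chain through t_14: above t_14 we get t_6, t_4, t_3; below t_14 we get t_9, t_2.
t_8 is not reached, and no chain runs the other way from t_8 to t_14.
So the given relations leave the order of t_14 and t_8 undetermined.

undetermined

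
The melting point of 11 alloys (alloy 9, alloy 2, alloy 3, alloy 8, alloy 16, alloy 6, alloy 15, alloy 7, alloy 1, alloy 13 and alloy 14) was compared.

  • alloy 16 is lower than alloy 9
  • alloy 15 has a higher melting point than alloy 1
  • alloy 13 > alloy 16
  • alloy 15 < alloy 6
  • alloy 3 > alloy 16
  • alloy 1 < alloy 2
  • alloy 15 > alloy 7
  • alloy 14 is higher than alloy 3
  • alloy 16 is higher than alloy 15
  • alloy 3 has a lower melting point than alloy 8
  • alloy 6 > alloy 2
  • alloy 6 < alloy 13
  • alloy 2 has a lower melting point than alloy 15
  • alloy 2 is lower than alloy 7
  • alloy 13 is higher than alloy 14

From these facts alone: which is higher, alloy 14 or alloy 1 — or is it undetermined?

Link the given pairs in sequence: alloy 1 < alloy 2; alloy 2 < alloy 15; alloy 15 < alloy 16; alloy 16 < alloy 3; alloy 3 < alloy 14.
Together: alloy 1 < alloy 2 < alloy 15 < alloy 16 < alloy 3 < alloy 14.
So alloy 14 is higher.

alloy 14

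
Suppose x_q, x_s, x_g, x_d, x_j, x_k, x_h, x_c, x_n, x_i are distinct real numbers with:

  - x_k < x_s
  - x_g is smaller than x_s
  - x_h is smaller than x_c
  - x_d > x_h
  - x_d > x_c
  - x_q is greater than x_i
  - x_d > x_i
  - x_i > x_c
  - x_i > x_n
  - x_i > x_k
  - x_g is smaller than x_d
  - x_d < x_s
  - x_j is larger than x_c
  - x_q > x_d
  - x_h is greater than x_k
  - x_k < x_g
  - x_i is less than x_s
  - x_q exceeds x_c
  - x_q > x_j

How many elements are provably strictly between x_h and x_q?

The relations place x_h below x_q. An element lies strictly between them when it is forced above x_h and also forced below x_q.
Above x_h: {x_c, x_j, x_i, x_d, x_s}. Below x_q: {x_k, x_c, x_j, x_n, x_g, x_i, x_d}.
Intersection: {x_c, x_j, x_i, x_d} — 4.

4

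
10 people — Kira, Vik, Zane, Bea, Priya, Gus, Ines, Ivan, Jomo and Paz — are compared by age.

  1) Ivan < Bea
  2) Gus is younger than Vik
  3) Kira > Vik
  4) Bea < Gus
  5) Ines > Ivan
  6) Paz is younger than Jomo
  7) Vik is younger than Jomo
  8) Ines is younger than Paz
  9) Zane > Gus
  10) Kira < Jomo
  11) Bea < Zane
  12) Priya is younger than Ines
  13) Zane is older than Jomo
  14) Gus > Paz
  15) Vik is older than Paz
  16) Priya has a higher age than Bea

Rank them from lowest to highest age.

Ivan < Bea < Priya < Ines < Paz < Gus < Vik < Kira < Jomo < Zane

Each adjacent pair is fixed by a given relation: Ivan < Bea; Bea < Priya; Priya < Ines; Ines < Paz; Paz < Gus; Gus < Vik; Vik < Kira; Kira < Jomo; Jomo < Zane. Chaining them end to end gives the full order.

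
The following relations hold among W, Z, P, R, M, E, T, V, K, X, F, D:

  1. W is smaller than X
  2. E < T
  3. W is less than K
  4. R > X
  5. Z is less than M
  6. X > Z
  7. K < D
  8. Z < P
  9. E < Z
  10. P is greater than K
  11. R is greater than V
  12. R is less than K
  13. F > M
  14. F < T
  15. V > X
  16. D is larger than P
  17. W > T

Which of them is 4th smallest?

F

Piecing the relations together gives one ordering: E < Z < M < F < T < W < X < V < R < K < P < D.
The 4th smallest is F.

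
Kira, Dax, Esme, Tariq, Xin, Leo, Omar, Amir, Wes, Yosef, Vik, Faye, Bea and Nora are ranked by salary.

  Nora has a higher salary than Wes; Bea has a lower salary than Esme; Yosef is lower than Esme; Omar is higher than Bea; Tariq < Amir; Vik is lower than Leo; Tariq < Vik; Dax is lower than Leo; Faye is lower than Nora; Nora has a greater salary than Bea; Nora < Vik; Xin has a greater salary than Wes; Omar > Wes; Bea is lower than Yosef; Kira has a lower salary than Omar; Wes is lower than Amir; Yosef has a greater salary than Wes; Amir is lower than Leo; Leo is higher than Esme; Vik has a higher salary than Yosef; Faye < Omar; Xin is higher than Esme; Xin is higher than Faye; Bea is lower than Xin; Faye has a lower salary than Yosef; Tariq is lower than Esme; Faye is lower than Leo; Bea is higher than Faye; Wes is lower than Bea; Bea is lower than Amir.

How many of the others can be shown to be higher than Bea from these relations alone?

The elements the relations force above Bea are Amir, Omar, Nora, Yosef, Vik, Esme, Leo, Xin — no chain reaches any other.
That is 8.

8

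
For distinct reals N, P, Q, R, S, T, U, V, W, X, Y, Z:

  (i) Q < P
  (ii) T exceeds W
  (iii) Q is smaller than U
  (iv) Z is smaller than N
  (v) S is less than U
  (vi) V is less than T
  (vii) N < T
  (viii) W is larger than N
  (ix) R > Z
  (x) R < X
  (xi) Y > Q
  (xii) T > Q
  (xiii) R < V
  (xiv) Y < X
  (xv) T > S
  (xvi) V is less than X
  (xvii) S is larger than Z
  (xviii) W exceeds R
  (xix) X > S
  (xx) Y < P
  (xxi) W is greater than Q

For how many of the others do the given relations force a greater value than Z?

8

The elements the relations force above Z are R, S, N, V, W, X, T, U — no chain reaches any other.
That is 8.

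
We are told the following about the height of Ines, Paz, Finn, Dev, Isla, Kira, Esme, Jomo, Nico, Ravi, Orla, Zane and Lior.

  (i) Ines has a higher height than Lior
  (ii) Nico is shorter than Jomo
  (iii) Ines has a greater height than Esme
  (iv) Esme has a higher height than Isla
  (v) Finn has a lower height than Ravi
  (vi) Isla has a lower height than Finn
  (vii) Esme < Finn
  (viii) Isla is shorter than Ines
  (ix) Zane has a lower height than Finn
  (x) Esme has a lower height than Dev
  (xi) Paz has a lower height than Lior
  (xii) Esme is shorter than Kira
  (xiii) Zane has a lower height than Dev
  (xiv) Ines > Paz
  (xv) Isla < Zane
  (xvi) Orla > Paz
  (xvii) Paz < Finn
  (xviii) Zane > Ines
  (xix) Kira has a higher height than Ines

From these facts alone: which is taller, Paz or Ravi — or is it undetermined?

Link the given pairs in sequence: Paz < Lior; Lior < Ines; Ines < Zane; Zane < Finn; Finn < Ravi.
Together: Paz < Lior < Ines < Zane < Finn < Ravi.
So Ravi is taller.

Ravi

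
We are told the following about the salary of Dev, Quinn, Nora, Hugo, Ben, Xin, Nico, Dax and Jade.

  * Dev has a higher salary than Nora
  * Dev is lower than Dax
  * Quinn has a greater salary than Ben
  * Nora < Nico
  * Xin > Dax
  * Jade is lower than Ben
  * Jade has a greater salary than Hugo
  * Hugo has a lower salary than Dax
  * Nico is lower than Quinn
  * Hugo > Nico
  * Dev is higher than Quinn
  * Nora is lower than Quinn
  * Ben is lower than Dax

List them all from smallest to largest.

The consecutive links are each given: Nora < Nico; Nico < Hugo; Hugo < Jade; Jade < Ben; Ben < Quinn; Quinn < Dev; Dev < Dax; Dax < Xin.

Nora < Nico < Hugo < Jade < Ben < Quinn < Dev < Dax < Xin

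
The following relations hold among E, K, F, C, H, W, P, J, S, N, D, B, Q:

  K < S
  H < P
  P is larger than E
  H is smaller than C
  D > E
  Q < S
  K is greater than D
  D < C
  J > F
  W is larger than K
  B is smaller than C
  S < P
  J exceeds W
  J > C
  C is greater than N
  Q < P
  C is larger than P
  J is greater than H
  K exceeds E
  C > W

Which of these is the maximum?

J

E is not greatest since E < D; H is not greatest since H < J; D is not greatest since D < K; B is not greatest since B < C; Q is not greatest since Q < S; K is not greatest since K < S; F is not greatest since F < J; S is not greatest since S < P; N is not greatest since N < C; W is not greatest since W < C; P is not greatest since P < C; C is not greatest since C < J.
Only J has nothing above it, so J is the maximum.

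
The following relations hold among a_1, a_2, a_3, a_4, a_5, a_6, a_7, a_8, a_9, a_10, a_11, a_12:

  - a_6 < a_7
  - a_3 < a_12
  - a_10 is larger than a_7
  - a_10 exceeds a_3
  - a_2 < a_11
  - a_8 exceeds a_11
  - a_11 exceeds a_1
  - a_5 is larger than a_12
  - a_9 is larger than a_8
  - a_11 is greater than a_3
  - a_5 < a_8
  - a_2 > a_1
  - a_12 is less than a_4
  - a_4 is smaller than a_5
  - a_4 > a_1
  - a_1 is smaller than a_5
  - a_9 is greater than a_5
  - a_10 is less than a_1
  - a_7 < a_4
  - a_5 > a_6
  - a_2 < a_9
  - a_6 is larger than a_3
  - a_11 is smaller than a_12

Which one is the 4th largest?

a_4

The consecutive relations fix a unique order: a_3 < a_6 < a_7 < a_10 < a_1 < a_2 < a_11 < a_12 < a_4 < a_5 < a_8 < a_9.
The 4th largest is a_4.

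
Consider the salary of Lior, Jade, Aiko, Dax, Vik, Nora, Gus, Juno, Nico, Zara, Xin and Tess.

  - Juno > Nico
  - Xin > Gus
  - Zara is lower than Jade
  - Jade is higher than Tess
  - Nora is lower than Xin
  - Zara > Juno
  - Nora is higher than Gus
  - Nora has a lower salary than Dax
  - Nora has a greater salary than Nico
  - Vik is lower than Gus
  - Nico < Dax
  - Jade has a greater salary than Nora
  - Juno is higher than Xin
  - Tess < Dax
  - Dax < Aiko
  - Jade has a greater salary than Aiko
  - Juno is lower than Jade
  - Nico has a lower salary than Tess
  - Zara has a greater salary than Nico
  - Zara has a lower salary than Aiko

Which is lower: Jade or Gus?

Link the given pairs in sequence: Gus < Nora; Nora < Xin; Xin < Juno; Juno < Zara; Zara < Aiko; Aiko < Jade.
Chaining these gives Gus < Nora < Xin < Juno < Zara < Aiko < Jade.
So Gus < Jade; Gus is the lower of the two.

Gus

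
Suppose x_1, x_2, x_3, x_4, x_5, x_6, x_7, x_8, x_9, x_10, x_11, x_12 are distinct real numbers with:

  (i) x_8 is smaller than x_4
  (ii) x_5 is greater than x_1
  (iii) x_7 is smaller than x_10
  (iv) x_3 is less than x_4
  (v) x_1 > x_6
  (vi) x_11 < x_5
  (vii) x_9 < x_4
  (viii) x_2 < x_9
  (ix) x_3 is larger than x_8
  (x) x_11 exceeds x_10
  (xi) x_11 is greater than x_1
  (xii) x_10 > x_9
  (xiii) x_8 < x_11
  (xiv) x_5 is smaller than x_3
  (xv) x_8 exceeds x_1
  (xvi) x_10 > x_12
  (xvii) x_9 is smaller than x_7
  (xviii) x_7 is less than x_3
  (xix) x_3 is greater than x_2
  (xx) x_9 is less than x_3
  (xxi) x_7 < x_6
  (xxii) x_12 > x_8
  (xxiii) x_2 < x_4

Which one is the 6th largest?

x_12

Piecing the relations together gives one ordering: x_2 < x_9 < x_7 < x_6 < x_1 < x_8 < x_12 < x_10 < x_11 < x_5 < x_3 < x_4.
The 6th largest is x_12.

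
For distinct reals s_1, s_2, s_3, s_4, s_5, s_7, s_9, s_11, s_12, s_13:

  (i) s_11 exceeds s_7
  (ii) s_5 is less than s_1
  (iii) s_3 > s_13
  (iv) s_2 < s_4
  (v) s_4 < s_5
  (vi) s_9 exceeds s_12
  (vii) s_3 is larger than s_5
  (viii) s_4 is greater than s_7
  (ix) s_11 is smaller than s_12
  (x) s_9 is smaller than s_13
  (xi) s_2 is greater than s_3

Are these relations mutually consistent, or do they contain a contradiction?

inconsistent

We have s_5 < s_3 stated directly, yet also s_3 < s_2 < s_4 < s_5 by chaining the others — so s_3 < s_5. Contradiction.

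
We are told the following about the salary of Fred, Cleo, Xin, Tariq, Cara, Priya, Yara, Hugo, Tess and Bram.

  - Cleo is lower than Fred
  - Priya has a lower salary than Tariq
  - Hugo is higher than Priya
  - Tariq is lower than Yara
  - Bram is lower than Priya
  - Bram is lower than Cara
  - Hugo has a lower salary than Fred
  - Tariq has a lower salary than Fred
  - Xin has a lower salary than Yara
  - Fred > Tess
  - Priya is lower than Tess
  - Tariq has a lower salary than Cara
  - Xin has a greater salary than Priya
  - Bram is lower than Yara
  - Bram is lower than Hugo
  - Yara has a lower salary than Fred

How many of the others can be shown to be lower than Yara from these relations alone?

4

From Yara the given relations immediately reach Bram, Tariq, Xin.
From those, Priya — 4 in total.
No other element is forced below Yara by the given relations, so the count is 4.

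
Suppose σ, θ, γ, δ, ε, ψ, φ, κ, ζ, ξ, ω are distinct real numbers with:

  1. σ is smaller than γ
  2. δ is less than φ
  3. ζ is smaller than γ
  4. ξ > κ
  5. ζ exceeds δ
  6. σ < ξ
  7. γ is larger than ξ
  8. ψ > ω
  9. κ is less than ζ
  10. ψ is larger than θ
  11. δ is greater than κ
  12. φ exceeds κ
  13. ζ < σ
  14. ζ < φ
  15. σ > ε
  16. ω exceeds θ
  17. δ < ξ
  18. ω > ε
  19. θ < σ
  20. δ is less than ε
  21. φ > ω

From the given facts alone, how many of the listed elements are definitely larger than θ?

The elements the relations force above θ are ω, σ, ψ, ξ, φ, γ — no chain reaches any other.
That is 6.

6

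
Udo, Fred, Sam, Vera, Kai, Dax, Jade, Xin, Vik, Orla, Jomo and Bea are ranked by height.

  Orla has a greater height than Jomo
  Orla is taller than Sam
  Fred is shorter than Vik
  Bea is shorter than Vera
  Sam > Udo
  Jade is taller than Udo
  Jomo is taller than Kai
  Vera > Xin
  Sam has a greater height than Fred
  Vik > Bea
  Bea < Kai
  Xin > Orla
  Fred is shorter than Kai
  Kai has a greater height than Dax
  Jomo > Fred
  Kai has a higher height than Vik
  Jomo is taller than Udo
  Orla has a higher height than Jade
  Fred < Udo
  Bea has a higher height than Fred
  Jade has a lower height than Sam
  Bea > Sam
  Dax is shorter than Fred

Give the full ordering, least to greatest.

Nothing is placed below Dax, so it is least; from there Dax < Fred; Fred < Udo; Udo < Jade; Jade < Sam; Sam < Bea; Bea < Vik; Vik < Kai; Kai < Jomo; Jomo < Orla; Orla < Xin; Xin < Vera, each given directly.

Dax < Fred < Udo < Jade < Sam < Bea < Vik < Kai < Jomo < Orla < Xin < Vera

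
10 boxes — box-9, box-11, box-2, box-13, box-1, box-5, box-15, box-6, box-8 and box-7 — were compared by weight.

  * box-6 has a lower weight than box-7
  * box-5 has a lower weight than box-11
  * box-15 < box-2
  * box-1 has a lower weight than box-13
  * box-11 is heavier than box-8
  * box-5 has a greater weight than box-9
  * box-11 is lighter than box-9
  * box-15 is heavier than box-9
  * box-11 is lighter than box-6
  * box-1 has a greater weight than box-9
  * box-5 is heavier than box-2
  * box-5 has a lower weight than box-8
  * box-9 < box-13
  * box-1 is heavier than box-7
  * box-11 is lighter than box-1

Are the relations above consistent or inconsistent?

inconsistent

Chaining the given relations yields box-9 < box-15 < box-2 < box-5 < box-8 < box-11, so box-9 < box-11. But one relation states box-11 < box-9. These cannot both hold.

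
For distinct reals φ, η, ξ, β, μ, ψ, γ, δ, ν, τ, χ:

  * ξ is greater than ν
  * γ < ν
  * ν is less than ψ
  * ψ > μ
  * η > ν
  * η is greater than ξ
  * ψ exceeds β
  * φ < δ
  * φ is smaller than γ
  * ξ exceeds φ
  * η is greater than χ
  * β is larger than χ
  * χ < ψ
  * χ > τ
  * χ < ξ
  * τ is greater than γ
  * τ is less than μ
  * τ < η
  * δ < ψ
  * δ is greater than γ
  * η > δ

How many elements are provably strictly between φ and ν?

Chaining upward from φ reaches: γ, τ, χ, δ, β, μ, ξ, η, ψ.
Chaining downward from ν reaches: γ.
Strictly between φ and ν are those in both lists: γ — 1 element.

1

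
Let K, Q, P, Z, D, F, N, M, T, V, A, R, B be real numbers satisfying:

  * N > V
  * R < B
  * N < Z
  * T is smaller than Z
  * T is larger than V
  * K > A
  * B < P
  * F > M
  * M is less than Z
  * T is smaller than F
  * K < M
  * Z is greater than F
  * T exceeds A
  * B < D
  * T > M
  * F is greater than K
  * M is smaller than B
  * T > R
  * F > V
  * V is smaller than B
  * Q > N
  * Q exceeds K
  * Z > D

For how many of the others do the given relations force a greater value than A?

9

Directly above A: K, T.
One step further: M, F, Z, Q (6 so far).
One step further: B (7 so far).
One step further: P, D (9 so far).
Nothing else is reachable above A; 9 in all.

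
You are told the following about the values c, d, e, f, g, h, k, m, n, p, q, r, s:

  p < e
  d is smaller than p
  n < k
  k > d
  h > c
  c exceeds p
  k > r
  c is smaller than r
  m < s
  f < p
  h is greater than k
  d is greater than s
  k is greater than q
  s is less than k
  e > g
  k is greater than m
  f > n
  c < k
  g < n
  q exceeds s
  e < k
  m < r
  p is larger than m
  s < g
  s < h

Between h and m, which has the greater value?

m < s and s < g give m < g.
Then g < n extends the chain to n.
Then n < f extends the chain to f.
Then f < p extends the chain to p.
With p < c: m < s < g < n < f < p < c.
With c < r: m < s < g < n < f < p < c < r.
Then r < k extends the chain to k.
Then k < h extends the chain to h.
So m < h; h is the larger of the two.

h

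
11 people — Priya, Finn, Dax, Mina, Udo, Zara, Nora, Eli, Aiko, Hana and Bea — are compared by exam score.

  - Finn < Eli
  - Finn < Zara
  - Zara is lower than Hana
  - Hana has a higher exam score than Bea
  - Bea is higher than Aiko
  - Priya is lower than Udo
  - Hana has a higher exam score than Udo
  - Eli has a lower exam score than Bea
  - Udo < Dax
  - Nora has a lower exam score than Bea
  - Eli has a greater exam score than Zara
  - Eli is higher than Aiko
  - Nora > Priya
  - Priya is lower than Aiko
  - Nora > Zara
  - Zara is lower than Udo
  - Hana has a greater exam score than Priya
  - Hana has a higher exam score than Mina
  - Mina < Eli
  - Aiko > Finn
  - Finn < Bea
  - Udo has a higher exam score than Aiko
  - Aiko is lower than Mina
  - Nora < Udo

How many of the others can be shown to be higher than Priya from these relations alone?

8

From Priya the given relations immediately reach Aiko, Nora, Udo, Hana.
From those, Mina, Eli, Bea, Dax — 8 in total.
Nothing else is reachable above Priya; 8 in all.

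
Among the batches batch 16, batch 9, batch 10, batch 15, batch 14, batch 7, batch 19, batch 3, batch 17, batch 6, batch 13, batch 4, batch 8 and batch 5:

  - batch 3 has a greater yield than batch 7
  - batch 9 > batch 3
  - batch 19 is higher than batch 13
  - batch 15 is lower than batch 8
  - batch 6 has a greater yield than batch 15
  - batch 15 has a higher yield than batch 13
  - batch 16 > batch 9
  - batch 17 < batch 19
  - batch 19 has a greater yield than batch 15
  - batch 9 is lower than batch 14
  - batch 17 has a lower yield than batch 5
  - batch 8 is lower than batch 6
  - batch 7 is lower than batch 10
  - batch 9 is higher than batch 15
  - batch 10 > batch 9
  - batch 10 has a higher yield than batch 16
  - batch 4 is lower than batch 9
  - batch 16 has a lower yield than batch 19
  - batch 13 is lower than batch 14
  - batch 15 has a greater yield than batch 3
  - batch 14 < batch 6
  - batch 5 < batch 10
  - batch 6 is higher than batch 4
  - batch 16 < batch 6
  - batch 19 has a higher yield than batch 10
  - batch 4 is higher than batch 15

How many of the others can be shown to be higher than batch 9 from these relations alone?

5

The elements the relations force above batch 9 are batch 16, batch 14, batch 6, batch 10, batch 19 — no chain reaches any other.
That is 5.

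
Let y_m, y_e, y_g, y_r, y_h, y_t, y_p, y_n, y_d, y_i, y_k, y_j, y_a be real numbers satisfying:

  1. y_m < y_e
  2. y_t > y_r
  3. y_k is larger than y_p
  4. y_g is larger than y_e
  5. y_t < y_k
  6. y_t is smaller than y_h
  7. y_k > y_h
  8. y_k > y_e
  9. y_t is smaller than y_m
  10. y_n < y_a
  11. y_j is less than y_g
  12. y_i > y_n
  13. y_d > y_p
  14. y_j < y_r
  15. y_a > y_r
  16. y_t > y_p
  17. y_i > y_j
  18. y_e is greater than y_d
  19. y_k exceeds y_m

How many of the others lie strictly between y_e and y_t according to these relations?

1

The relations place y_t below y_e. An element lies strictly between them when it is forced above y_t and also forced below y_e.
Above y_t: {y_m, y_g, y_h, y_k}. Below y_e: {y_j, y_r, y_p, y_m, y_d}.
Intersection: {y_m} — 1.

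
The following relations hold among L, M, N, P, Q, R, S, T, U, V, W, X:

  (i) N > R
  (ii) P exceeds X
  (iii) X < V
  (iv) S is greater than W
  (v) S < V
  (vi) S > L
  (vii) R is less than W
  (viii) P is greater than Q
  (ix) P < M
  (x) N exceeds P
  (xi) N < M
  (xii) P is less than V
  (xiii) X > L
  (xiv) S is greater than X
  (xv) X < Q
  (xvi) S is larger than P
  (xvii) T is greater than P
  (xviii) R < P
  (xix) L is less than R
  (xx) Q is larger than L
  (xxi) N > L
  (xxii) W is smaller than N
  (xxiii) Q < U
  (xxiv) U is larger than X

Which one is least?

L

Chaining upward from L: directly above it, R, X, Q, N, S; then P, W, U, V, M; then T.
That covers every other element, and nothing is given below L, so L is the least.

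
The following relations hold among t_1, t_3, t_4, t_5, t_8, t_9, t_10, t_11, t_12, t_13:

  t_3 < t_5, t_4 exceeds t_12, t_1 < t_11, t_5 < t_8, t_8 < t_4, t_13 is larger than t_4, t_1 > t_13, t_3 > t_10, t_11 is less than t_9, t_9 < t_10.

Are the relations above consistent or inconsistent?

inconsistent

Chaining the given relations yields t_4 < t_13 < t_1 < t_11 < t_9 < t_10 < t_3 < t_5 < t_8, so t_4 < t_8. But one relation states t_8 < t_4. These cannot both hold.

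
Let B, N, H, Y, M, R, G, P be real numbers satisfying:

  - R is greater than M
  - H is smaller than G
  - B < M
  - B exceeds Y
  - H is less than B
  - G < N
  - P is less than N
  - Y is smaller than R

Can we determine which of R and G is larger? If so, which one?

undetermined

Following every chain through G: above G we get N; below G we get H.
R is not reached, and no chain runs the other way from R to G.
So the given relations leave the order of G and R undetermined.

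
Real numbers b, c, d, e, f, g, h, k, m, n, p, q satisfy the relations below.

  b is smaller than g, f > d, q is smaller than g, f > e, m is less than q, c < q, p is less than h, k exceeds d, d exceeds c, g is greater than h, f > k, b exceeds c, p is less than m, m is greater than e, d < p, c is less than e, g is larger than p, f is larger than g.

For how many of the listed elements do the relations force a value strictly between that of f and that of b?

1

Chaining upward from b reaches: g.
Chaining downward from f reaches: c, e, d, p, k, m, q, h, g.
Strictly between b and f are those in both lists: g — 1 element.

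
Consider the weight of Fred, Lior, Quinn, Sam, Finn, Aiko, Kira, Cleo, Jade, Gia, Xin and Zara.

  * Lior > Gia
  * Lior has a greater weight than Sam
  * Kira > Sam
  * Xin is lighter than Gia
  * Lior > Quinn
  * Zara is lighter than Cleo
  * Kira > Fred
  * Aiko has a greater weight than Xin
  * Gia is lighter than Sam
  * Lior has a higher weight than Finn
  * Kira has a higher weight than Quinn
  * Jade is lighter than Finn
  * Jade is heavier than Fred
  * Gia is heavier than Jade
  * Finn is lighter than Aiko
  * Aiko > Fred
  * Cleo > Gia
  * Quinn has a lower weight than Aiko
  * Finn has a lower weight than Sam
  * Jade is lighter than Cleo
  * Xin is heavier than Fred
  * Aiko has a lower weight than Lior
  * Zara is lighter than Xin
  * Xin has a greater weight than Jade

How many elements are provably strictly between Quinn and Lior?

1

The relations place Quinn below Lior. An element lies strictly between them when it is forced above Quinn and also forced below Lior.
Above Quinn: {Aiko, Kira}. Below Lior: {Fred, Jade, Zara, Xin, Finn, Aiko, Gia, Sam}.
Intersection: {Aiko} — 1.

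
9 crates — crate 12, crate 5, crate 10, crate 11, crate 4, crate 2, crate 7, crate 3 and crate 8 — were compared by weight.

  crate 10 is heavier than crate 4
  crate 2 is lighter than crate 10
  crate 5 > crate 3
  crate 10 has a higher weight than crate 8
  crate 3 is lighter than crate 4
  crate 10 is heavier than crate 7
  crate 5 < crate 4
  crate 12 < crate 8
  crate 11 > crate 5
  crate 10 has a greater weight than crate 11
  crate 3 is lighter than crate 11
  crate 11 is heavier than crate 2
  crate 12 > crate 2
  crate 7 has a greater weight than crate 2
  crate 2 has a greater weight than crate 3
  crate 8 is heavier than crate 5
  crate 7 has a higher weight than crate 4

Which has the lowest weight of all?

crate 3

Chaining upward from crate 3: directly above it, crate 2, crate 5, crate 11, crate 4; then crate 12, crate 8, crate 7, crate 10.
That covers every other element, and nothing is given below crate 3, so crate 3 is the lowest weight.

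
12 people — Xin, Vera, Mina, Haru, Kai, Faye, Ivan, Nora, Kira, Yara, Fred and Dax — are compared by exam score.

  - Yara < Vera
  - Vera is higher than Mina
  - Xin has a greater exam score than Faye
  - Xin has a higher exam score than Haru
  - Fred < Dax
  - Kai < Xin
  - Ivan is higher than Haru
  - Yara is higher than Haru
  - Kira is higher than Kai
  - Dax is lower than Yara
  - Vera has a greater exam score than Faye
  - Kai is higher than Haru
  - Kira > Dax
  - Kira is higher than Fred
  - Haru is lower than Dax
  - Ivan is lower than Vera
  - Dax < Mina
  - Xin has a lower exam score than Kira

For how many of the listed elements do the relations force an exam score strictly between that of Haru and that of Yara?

1

Chaining upward from Haru reaches: Ivan, Kai, Dax, Xin, Mina, Vera, Kira.
Chaining downward from Yara reaches: Fred, Dax.
Strictly between Haru and Yara are those in both lists: Dax — 1 element.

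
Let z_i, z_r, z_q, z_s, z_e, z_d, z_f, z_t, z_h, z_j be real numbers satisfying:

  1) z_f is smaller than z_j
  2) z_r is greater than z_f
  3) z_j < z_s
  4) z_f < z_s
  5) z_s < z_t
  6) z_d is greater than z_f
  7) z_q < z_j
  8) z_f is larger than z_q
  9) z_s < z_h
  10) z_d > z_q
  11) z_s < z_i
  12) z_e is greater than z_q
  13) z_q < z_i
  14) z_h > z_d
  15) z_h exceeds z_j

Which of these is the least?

z_f is not least since z_q < z_f; z_j is not least since z_f < z_j; z_r is not least since z_f < z_r; z_s is not least since z_j < z_s; z_d is not least since z_f < z_d; z_t is not least since z_s < z_t; z_i is not least since z_q < z_i; z_h is not least since z_d < z_h; z_e is not least since z_q < z_e.
Only z_q has nothing below it, so z_q is the least.

z_q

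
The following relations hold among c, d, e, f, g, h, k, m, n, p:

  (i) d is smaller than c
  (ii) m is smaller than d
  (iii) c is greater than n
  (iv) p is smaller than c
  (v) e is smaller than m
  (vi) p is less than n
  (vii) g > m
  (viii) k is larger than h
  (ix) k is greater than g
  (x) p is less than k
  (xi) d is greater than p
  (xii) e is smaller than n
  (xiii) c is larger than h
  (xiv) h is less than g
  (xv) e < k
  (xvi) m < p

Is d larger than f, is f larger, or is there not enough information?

undetermined

Following every chain through f: nothing is chained to f.
d is not reached, and no chain runs the other way from d to f.
So the given relations leave the order of f and d undetermined.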